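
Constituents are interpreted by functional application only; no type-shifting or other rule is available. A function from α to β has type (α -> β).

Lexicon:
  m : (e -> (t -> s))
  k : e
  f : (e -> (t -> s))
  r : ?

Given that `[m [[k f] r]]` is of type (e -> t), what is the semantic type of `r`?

For [m [[k f] r]] to have type (e -> t) with m of type (e -> (t -> s)), [[k f] r] must be the function: [[k f] r] : ((e -> (t -> s)) -> (e -> t)).
For [[k f] r] to have type ((e -> (t -> s)) -> (e -> t)) with [k f] of type (t -> s), r must be the function: r : ((t -> s) -> ((e -> (t -> s)) -> (e -> t))).

((t -> s) -> ((e -> (t -> s)) -> (e -> t)))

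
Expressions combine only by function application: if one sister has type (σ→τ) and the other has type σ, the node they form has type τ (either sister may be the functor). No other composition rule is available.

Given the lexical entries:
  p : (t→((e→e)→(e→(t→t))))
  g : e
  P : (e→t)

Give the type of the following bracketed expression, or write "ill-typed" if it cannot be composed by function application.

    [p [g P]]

((e→e)→(e→(t→t)))

At [g P], P : (e→t) takes g : e, giving t.
At [p [g P]], p : (t→((e→e)→(e→(t→t)))) takes [g P] : t, giving ((e→e)→(e→(t→t))).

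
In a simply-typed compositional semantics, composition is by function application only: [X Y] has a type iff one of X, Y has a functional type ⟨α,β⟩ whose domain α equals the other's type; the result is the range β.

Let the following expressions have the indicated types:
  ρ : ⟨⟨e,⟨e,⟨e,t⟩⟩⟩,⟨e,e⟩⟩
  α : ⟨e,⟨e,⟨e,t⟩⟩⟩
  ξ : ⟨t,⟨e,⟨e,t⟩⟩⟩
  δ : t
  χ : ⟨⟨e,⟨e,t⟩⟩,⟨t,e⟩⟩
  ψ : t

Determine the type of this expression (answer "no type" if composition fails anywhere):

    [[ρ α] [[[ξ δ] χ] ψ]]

e

At [ρ α], ρ : ⟨⟨e,⟨e,⟨e,t⟩⟩⟩,⟨e,e⟩⟩ takes α : ⟨e,⟨e,⟨e,t⟩⟩⟩, giving ⟨e,e⟩.
At [ξ δ], ξ : ⟨t,⟨e,⟨e,t⟩⟩⟩ takes δ : t, giving ⟨e,⟨e,t⟩⟩.
At [[ξ δ] χ], χ : ⟨⟨e,⟨e,t⟩⟩,⟨t,e⟩⟩ takes [ξ δ] : ⟨e,⟨e,t⟩⟩, giving ⟨t,e⟩.
At [[[ξ δ] χ] ψ], [[ξ δ] χ] : ⟨t,e⟩ takes ψ : t, giving e.
At [[ρ α] [[[ξ δ] χ] ψ]], [ρ α] : ⟨e,e⟩ takes [[[ξ δ] χ] ψ] : e, giving e.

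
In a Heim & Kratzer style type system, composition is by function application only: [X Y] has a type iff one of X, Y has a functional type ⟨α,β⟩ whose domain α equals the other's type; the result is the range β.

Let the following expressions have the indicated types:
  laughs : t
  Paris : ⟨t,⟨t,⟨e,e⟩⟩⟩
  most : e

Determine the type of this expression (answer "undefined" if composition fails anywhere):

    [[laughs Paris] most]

undefined

[laughs Paris]: functor Paris : ⟨t,⟨t,⟨e,e⟩⟩⟩, argument laughs : t; result ⟨t,⟨e,e⟩⟩.
At [[laughs Paris] most]: neither ⟨t,⟨e,e⟩⟩ nor e can take the other as argument; the node is ill-typed.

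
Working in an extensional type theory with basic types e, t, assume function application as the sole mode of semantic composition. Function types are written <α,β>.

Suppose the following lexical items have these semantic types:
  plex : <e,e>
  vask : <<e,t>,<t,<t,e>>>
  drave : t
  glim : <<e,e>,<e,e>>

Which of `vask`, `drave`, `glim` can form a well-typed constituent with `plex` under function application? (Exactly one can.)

vask : <<e,t>,<t,<t,e>>> — neither side's domain matches the other.
drave : t — neither side's domain matches the other.
glim — combines: glim : <<e,e>,<e,e>> takes plex : <e,e> as argument, giving <e,e>.

glim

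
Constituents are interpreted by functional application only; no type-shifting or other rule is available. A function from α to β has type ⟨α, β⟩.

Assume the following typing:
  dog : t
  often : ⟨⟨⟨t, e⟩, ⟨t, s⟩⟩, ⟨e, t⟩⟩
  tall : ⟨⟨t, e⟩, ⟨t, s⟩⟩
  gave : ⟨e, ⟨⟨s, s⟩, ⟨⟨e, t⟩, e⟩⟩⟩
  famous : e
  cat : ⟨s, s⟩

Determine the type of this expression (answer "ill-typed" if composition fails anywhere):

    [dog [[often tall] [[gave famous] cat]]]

ill-typed

At [often tall], often : ⟨⟨⟨t, e⟩, ⟨t, s⟩⟩, ⟨e, t⟩⟩ takes tall : ⟨⟨t, e⟩, ⟨t, s⟩⟩, giving ⟨e, t⟩.
At [gave famous], gave : ⟨e, ⟨⟨s, s⟩, ⟨⟨e, t⟩, e⟩⟩⟩ takes famous : e, giving ⟨⟨s, s⟩, ⟨⟨e, t⟩, e⟩⟩.
At [[gave famous] cat], [gave famous] : ⟨⟨s, s⟩, ⟨⟨e, t⟩, e⟩⟩ takes cat : ⟨s, s⟩, giving ⟨⟨e, t⟩, e⟩.
At [[often tall] [[gave famous] cat]], [[gave famous] cat] : ⟨⟨e, t⟩, e⟩ takes [often tall] : ⟨e, t⟩, giving e.
[dog [[often tall] [[gave famous] cat]]]: t and e cannot combine by function application — type clash.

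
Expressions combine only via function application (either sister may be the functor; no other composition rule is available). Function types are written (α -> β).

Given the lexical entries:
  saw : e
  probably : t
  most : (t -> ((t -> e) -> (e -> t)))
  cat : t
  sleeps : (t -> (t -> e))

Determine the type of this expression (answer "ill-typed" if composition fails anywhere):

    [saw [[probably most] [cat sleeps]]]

[probably most]: functor most : (t -> ((t -> e) -> (e -> t))), argument probably : t; result ((t -> e) -> (e -> t)).
[cat sleeps]: functor sleeps : (t -> (t -> e)), argument cat : t; result (t -> e).
[[probably most] [cat sleeps]]: functor [probably most] : ((t -> e) -> (e -> t)), argument [cat sleeps] : (t -> e); result (e -> t).
[saw [[probably most] [cat sleeps]]]: functor [[probably most] [cat sleeps]] : (e -> t), argument saw : e; result t.

t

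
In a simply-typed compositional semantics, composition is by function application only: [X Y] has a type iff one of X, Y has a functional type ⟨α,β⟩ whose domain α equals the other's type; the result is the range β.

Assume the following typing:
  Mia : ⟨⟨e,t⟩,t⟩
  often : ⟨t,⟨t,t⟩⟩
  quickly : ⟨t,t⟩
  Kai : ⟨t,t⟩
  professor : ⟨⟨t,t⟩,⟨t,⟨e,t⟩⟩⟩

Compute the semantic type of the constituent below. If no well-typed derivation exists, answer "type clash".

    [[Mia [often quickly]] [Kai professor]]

type clash

[often quickly]: ⟨t,⟨t,t⟩⟩ with ⟨t,t⟩ — neither is a function whose domain matches the other; composition fails here.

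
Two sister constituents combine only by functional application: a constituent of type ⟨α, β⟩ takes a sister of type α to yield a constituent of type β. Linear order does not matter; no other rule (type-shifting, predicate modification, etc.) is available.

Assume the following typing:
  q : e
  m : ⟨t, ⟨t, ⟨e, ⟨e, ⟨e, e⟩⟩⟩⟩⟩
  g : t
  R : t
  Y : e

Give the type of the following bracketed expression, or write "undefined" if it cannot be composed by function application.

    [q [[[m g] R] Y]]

⟨e, e⟩

At [m g], m : ⟨t, ⟨t, ⟨e, ⟨e, ⟨e, e⟩⟩⟩⟩⟩ takes g : t, giving ⟨t, ⟨e, ⟨e, ⟨e, e⟩⟩⟩⟩.
At [[m g] R], [m g] : ⟨t, ⟨e, ⟨e, ⟨e, e⟩⟩⟩⟩ takes R : t, giving ⟨e, ⟨e, ⟨e, e⟩⟩⟩.
At [[[m g] R] Y], [[m g] R] : ⟨e, ⟨e, ⟨e, e⟩⟩⟩ takes Y : e, giving ⟨e, ⟨e, e⟩⟩.
At [q [[[m g] R] Y]], [[[m g] R] Y] : ⟨e, ⟨e, e⟩⟩ takes q : e, giving ⟨e, e⟩.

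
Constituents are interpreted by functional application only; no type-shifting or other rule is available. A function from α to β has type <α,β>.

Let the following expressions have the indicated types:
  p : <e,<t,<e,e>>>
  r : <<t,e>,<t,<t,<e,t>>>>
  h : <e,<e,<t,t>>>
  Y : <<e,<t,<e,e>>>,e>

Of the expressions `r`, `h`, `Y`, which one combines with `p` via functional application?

Y

r : <<t,e>,<t,<t,<e,t>>>> — no; p wants e, and r wants <t,e>.
h : <e,<e,<t,t>>> — no; p wants e, and h wants e.
Y — combines: Y : <<e,<t,<e,e>>>,e> takes p : <e,<t,<e,e>>> as argument, giving e.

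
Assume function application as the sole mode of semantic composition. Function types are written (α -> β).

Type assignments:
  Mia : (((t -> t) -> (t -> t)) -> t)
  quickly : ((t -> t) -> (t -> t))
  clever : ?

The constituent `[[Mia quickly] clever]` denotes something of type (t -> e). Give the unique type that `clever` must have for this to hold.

(t -> (t -> e))

For [[Mia quickly] clever] to have type (t -> e) with [Mia quickly] of type t, clever must be the function: clever : (t -> (t -> e)).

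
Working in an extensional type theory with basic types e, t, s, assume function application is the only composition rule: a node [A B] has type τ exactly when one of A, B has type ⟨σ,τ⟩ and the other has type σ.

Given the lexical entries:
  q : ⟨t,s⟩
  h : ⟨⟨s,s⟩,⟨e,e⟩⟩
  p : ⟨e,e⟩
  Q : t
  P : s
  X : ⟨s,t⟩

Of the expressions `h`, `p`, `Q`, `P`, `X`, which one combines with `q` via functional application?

h : ⟨⟨s,s⟩,⟨e,e⟩⟩ — neither side's domain matches the other.
p : ⟨e,e⟩ — neither side's domain matches the other.
Q — combines: q : ⟨t,s⟩ takes Q : t as argument, giving s.
P : s — neither side's domain matches the other.
X : ⟨s,t⟩ — neither side's domain matches the other.

Q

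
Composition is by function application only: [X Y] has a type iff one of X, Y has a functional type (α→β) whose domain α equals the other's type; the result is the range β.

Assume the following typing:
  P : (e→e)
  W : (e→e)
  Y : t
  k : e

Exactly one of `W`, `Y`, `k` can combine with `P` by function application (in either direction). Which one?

W : (e→e) — P needs e; W needs e; neither fits.
Y : t — P needs e; Y needs nothing (atomic); neither fits.
k — combines: P : (e→e) takes k : e as argument, giving e.

k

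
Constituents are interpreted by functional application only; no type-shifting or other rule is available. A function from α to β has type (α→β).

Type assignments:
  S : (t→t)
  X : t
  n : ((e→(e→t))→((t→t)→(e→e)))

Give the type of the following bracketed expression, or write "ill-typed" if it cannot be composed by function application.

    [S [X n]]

[X n]: t and ((e→(e→t))→((t→t)→(e→e))) cannot combine by function application — type clash.

ill-typed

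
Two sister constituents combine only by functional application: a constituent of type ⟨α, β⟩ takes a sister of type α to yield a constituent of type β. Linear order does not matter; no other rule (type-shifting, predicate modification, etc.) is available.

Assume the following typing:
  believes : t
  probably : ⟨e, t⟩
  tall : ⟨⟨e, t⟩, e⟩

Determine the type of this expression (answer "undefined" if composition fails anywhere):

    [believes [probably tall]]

At [probably tall], tall : ⟨⟨e, t⟩, e⟩ takes probably : ⟨e, t⟩, giving e.
At [believes [probably tall]]: neither t nor e can take the other as argument; the node is ill-typed.

undefined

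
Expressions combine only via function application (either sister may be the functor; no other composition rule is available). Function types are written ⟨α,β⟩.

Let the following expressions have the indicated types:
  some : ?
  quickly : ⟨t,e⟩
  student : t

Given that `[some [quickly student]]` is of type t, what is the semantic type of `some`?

⟨e,t⟩

At [some [quickly student]] (required: t): [quickly student] is e, which is not a function with range t; hence some is the functor — type ⟨e,t⟩.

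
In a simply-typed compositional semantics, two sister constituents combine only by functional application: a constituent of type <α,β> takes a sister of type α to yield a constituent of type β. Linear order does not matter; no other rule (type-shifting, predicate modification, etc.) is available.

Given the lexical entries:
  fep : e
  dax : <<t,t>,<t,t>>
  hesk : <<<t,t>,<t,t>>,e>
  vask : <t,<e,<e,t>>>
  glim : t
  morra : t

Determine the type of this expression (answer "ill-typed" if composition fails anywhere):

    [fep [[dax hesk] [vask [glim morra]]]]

ill-typed

[dax hesk] — hesk of type <<<t,t>,<t,t>>,e> combines with dax of type <<t,t>,<t,t>>: type e.
[glim morra]: t with t — neither is a function whose domain matches the other; composition fails here.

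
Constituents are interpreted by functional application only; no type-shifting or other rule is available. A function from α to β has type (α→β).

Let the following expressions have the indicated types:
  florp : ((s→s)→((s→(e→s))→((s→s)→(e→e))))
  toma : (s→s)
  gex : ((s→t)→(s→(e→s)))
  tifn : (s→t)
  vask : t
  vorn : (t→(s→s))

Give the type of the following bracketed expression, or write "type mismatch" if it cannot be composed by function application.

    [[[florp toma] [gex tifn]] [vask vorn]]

(e→e)

[florp toma]: functor florp : ((s→s)→((s→(e→s))→((s→s)→(e→e)))), argument toma : (s→s); result ((s→(e→s))→((s→s)→(e→e))).
[gex tifn]: functor gex : ((s→t)→(s→(e→s))), argument tifn : (s→t); result (s→(e→s)).
[[florp toma] [gex tifn]]: functor [florp toma] : ((s→(e→s))→((s→s)→(e→e))), argument [gex tifn] : (s→(e→s)); result ((s→s)→(e→e)).
[vask vorn]: functor vorn : (t→(s→s)), argument vask : t; result (s→s).
[[[florp toma] [gex tifn]] [vask vorn]]: functor [[florp toma] [gex tifn]] : ((s→s)→(e→e)), argument [vask vorn] : (s→s); result (e→e).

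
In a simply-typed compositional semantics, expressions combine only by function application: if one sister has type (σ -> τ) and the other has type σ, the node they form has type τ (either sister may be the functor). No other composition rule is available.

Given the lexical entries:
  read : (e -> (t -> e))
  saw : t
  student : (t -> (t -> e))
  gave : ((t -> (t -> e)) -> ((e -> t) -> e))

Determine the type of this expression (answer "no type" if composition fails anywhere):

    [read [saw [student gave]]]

no type

[student gave]: ((t -> (t -> e)) -> ((e -> t) -> e)) applied to (t -> (t -> e)) yields ((e -> t) -> e).
[saw [student gave]]: t with ((e -> t) -> e) — neither is a function whose domain matches the other; composition fails here.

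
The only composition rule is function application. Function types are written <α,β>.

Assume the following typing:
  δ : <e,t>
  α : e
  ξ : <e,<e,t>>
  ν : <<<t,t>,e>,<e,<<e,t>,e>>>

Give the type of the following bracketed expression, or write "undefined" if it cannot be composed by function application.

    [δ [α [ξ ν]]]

undefined

At [ξ ν]: neither <e,<e,t>> nor <<<t,t>,e>,<e,<<e,t>,e>>> can take the other as argument; the node is ill-typed.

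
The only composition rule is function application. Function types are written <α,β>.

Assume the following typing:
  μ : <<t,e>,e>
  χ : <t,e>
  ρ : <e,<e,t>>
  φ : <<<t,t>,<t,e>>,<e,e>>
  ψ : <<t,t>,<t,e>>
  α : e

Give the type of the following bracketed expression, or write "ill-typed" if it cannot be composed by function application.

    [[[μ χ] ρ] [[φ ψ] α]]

[μ χ]: functor μ : <<t,e>,e>, argument χ : <t,e>; result e.
[[μ χ] ρ]: functor ρ : <e,<e,t>>, argument [μ χ] : e; result <e,t>.
[φ ψ]: functor φ : <<<t,t>,<t,e>>,<e,e>>, argument ψ : <<t,t>,<t,e>>; result <e,e>.
[[φ ψ] α]: functor [φ ψ] : <e,e>, argument α : e; result e.
[[[μ χ] ρ] [[φ ψ] α]]: functor [[μ χ] ρ] : <e,t>, argument [[φ ψ] α] : e; result t.

t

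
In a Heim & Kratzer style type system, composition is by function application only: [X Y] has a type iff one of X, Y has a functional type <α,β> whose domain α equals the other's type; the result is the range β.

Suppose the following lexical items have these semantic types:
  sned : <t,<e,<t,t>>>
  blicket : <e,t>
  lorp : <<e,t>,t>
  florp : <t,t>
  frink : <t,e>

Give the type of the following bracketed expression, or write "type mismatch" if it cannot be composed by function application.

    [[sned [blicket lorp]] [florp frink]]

type mismatch

[blicket lorp] — lorp of type <<e,t>,t> combines with blicket of type <e,t>: type t.
[sned [blicket lorp]] — sned of type <t,<e,<t,t>>> combines with [blicket lorp] of type t: type <e,<t,t>>.
[florp frink]: <t,t> and <t,e> cannot combine by function application — type clash.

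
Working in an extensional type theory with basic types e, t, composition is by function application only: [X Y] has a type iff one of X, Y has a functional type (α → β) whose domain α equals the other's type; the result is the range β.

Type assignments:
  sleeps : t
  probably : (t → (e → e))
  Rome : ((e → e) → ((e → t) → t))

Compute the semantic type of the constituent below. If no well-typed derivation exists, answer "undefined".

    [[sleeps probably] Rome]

[sleeps probably]: probably is (t → (e → e)), sleeps is t; result (e → e).
[[sleeps probably] Rome]: Rome is ((e → e) → ((e → t) → t)), [sleeps probably] is (e → e); result ((e → t) → t).

((e → t) → t)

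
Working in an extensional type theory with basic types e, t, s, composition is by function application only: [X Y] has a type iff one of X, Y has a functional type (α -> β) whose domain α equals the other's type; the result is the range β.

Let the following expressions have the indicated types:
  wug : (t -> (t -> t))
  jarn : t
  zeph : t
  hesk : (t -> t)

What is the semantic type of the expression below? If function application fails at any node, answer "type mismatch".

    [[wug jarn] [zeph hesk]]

At [wug jarn], wug : (t -> (t -> t)) takes jarn : t, giving (t -> t).
At [zeph hesk], hesk : (t -> t) takes zeph : t, giving t.
At [[wug jarn] [zeph hesk]], [wug jarn] : (t -> t) takes [zeph hesk] : t, giving t.

t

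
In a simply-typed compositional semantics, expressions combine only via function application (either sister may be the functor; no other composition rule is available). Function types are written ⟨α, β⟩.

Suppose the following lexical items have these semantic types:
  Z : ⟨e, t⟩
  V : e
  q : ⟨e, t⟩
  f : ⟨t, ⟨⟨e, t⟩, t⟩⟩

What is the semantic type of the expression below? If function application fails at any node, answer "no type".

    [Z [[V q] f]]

t

[V q]: q is ⟨e, t⟩, V is e; result t.
[[V q] f]: f is ⟨t, ⟨⟨e, t⟩, t⟩⟩, [V q] is t; result ⟨⟨e, t⟩, t⟩.
[Z [[V q] f]]: [[V q] f] is ⟨⟨e, t⟩, t⟩, Z is ⟨e, t⟩; result t.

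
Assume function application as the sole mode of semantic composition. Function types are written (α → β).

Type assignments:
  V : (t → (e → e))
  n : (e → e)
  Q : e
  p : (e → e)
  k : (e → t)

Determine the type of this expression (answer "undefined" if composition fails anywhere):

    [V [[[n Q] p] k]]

[n Q]: (e → e) applied to e yields e.
[[n Q] p]: (e → e) applied to e yields e.
[[[n Q] p] k]: (e → t) applied to e yields t.
[V [[[n Q] p] k]]: (t → (e → e)) applied to t yields (e → e).

(e → e)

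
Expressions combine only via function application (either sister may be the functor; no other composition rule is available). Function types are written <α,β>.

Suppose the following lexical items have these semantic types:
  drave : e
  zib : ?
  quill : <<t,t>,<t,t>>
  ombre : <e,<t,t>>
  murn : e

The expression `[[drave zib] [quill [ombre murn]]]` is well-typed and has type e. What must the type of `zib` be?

<e,<<t,t>,e>>

[[drave zib] [quill [ombre murn]]] must have type e. The sister [quill [ombre murn]] has type <t,t>; that is not a function onto e, so [drave zib] must be the functor, of type <<t,t>,e>.
[drave zib] must have type <<t,t>,e>. The sister drave has type e; that is not a function onto <<t,t>,e>, so zib must be the functor, of type <e,<<t,t>,e>>.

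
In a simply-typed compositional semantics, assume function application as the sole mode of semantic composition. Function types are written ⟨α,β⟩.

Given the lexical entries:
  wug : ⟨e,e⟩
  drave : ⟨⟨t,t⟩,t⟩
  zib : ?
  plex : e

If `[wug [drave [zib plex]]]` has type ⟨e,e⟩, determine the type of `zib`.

[wug [drave [zib plex]]] is required to be ⟨e,e⟩. wug : ⟨e,e⟩ cannot yield ⟨e,e⟩ as functor, so [drave [zib plex]] : ⟨⟨e,e⟩,⟨e,e⟩⟩.
[drave [zib plex]] is required to be ⟨⟨e,e⟩,⟨e,e⟩⟩. drave : ⟨⟨t,t⟩,t⟩ cannot yield ⟨⟨e,e⟩,⟨e,e⟩⟩ as functor, so [zib plex] : ⟨⟨⟨t,t⟩,t⟩,⟨⟨e,e⟩,⟨e,e⟩⟩⟩.
[zib plex] is required to be ⟨⟨⟨t,t⟩,t⟩,⟨⟨e,e⟩,⟨e,e⟩⟩⟩. plex : e cannot yield ⟨⟨⟨t,t⟩,t⟩,⟨⟨e,e⟩,⟨e,e⟩⟩⟩ as functor, so zib : ⟨e,⟨⟨⟨t,t⟩,t⟩,⟨⟨e,e⟩,⟨e,e⟩⟩⟩⟩.

⟨e,⟨⟨⟨t,t⟩,t⟩,⟨⟨e,e⟩,⟨e,e⟩⟩⟩⟩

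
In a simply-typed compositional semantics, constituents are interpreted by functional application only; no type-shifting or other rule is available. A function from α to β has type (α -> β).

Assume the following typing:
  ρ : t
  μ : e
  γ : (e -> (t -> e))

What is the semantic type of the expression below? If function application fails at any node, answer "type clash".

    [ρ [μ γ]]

[μ γ] — γ of type (e -> (t -> e)) combines with μ of type e: type (t -> e).
[ρ [μ γ]] — [μ γ] of type (t -> e) combines with ρ of type t: type e.

e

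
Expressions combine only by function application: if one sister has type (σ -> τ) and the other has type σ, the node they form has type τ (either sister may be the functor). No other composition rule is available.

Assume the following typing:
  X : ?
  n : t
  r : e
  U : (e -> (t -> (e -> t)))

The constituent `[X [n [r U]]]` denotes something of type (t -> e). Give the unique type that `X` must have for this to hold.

((e -> t) -> (t -> e))

At [X [n [r U]]] (required: (t -> e)): [n [r U]] is (e -> t), which is not a function with range (t -> e); hence X is the functor — type ((e -> t) -> (t -> e)).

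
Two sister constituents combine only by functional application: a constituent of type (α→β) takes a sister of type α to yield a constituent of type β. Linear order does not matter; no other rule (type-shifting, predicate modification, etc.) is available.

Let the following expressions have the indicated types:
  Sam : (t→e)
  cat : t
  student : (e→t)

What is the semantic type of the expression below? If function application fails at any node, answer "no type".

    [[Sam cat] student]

At [Sam cat], Sam : (t→e) takes cat : t, giving e.
At [[Sam cat] student], student : (e→t) takes [Sam cat] : e, giving t.

t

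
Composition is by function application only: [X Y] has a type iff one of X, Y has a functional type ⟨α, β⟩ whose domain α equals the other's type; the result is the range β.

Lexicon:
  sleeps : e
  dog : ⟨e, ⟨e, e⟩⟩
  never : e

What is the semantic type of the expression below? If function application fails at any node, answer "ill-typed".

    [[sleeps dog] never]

e

[sleeps dog]: dog is ⟨e, ⟨e, e⟩⟩, sleeps is e; result ⟨e, e⟩.
[[sleeps dog] never]: [sleeps dog] is ⟨e, e⟩, never is e; result e.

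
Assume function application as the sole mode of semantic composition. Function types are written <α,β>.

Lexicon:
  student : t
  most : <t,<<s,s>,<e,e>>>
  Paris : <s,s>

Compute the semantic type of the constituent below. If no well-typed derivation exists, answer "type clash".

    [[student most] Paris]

At [student most], most : <t,<<s,s>,<e,e>>> takes student : t, giving <<s,s>,<e,e>>.
At [[student most] Paris], [student most] : <<s,s>,<e,e>> takes Paris : <s,s>, giving <e,e>.

<e,e>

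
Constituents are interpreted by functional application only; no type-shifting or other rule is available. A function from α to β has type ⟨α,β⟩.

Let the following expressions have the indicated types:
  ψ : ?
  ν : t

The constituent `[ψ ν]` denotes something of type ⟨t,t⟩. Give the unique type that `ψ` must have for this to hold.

[ψ ν] must have type ⟨t,t⟩. The sister ν has type t; that is not a function onto ⟨t,t⟩, so ψ must be the functor, of type ⟨t,⟨t,t⟩⟩.

⟨t,⟨t,t⟩⟩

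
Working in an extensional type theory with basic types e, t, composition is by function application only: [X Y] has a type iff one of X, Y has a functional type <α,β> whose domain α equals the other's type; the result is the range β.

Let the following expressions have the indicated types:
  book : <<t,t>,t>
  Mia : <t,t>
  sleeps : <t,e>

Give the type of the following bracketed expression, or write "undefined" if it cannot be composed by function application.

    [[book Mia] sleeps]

At [book Mia], book : <<t,t>,t> takes Mia : <t,t>, giving t.
At [[book Mia] sleeps], sleeps : <t,e> takes [book Mia] : t, giving e.

e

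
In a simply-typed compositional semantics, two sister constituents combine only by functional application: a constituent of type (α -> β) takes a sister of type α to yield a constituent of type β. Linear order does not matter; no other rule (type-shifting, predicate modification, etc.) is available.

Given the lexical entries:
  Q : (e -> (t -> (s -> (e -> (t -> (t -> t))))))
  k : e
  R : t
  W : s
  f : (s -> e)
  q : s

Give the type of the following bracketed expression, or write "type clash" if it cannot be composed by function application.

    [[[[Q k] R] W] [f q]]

(t -> (t -> t))

At [Q k], Q : (e -> (t -> (s -> (e -> (t -> (t -> t)))))) takes k : e, giving (t -> (s -> (e -> (t -> (t -> t))))).
At [[Q k] R], [Q k] : (t -> (s -> (e -> (t -> (t -> t))))) takes R : t, giving (s -> (e -> (t -> (t -> t)))).
At [[[Q k] R] W], [[Q k] R] : (s -> (e -> (t -> (t -> t)))) takes W : s, giving (e -> (t -> (t -> t))).
At [f q], f : (s -> e) takes q : s, giving e.
At [[[[Q k] R] W] [f q]], [[[Q k] R] W] : (e -> (t -> (t -> t))) takes [f q] : e, giving (t -> (t -> t)).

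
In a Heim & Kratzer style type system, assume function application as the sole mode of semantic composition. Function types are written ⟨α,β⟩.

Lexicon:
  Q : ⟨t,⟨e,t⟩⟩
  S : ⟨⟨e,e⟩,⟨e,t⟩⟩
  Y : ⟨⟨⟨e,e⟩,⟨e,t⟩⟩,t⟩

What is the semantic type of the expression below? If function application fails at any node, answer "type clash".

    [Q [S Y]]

⟨e,t⟩

[S Y]: functor Y : ⟨⟨⟨e,e⟩,⟨e,t⟩⟩,t⟩, argument S : ⟨⟨e,e⟩,⟨e,t⟩⟩; result t.
[Q [S Y]]: functor Q : ⟨t,⟨e,t⟩⟩, argument [S Y] : t; result ⟨e,t⟩.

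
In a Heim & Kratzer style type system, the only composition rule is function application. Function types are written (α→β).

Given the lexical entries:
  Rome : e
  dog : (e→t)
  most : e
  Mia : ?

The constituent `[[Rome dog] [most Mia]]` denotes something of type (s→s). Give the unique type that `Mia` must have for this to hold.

For [[Rome dog] [most Mia]] to have type (s→s) with [Rome dog] of type t, [most Mia] must be the function: [most Mia] : (t→(s→s)).
For [most Mia] to have type (t→(s→s)) with most of type e, Mia must be the function: Mia : (e→(t→(s→s))).

(e→(t→(s→s)))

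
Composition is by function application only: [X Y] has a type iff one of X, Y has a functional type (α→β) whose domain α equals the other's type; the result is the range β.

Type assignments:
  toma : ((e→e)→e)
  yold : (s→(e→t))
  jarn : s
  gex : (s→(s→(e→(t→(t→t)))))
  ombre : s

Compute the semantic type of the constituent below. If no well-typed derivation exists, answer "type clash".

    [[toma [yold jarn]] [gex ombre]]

At [yold jarn], yold : (s→(e→t)) takes jarn : s, giving (e→t).
[toma [yold jarn]]: ((e→e)→e) and (e→t) cannot combine by function application — type clash.

type clash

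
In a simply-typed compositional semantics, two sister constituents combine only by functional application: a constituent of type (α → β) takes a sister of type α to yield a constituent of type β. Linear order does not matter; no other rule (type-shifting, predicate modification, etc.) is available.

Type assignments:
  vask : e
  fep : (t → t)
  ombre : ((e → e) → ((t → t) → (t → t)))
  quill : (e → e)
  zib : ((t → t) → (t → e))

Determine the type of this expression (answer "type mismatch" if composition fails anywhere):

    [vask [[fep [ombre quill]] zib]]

[ombre quill]: ombre is ((e → e) → ((t → t) → (t → t))), quill is (e → e); result ((t → t) → (t → t)).
[fep [ombre quill]]: [ombre quill] is ((t → t) → (t → t)), fep is (t → t); result (t → t).
[[fep [ombre quill]] zib]: zib is ((t → t) → (t → e)), [fep [ombre quill]] is (t → t); result (t → e).
[vask [[fep [ombre quill]] zib]]: e with (t → e) — neither is a function whose domain matches the other; composition fails here.

type mismatch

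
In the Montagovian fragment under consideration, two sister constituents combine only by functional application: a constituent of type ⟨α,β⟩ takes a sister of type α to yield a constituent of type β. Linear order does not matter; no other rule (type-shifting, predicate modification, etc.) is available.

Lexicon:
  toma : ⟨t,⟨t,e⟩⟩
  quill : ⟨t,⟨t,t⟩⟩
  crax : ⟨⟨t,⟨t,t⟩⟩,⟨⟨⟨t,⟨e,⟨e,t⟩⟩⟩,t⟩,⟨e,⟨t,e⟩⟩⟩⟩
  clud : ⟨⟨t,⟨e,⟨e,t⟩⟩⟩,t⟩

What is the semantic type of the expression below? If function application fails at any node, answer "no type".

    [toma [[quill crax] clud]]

no type

[quill crax]: functor crax : ⟨⟨t,⟨t,t⟩⟩,⟨⟨⟨t,⟨e,⟨e,t⟩⟩⟩,t⟩,⟨e,⟨t,e⟩⟩⟩⟩, argument quill : ⟨t,⟨t,t⟩⟩; result ⟨⟨⟨t,⟨e,⟨e,t⟩⟩⟩,t⟩,⟨e,⟨t,e⟩⟩⟩.
[[quill crax] clud]: functor [quill crax] : ⟨⟨⟨t,⟨e,⟨e,t⟩⟩⟩,t⟩,⟨e,⟨t,e⟩⟩⟩, argument clud : ⟨⟨t,⟨e,⟨e,t⟩⟩⟩,t⟩; result ⟨e,⟨t,e⟩⟩.
[toma [[quill crax] clud]]: ⟨t,⟨t,e⟩⟩ with ⟨e,⟨t,e⟩⟩ — neither is a function whose domain matches the other; composition fails here.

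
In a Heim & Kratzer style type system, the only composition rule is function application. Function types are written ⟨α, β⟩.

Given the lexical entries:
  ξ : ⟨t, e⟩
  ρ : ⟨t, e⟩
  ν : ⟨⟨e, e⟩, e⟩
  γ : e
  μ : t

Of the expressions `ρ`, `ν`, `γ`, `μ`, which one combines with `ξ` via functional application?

ρ : ⟨t, e⟩ — ξ needs t; ρ needs t; neither fits.
ν : ⟨⟨e, e⟩, e⟩ — ξ needs t; ν needs ⟨e, e⟩; neither fits.
γ : e — ξ needs t; γ needs nothing (atomic); neither fits.
μ — combines: ξ : ⟨t, e⟩ takes μ : t as argument, giving e.

μ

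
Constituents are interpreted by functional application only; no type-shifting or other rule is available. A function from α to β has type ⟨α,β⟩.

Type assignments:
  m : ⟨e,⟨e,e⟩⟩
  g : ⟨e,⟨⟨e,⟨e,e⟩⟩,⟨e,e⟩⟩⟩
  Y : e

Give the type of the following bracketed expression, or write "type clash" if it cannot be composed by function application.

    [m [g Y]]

⟨e,e⟩

At [g Y], g : ⟨e,⟨⟨e,⟨e,e⟩⟩,⟨e,e⟩⟩⟩ takes Y : e, giving ⟨⟨e,⟨e,e⟩⟩,⟨e,e⟩⟩.
At [m [g Y]], [g Y] : ⟨⟨e,⟨e,e⟩⟩,⟨e,e⟩⟩ takes m : ⟨e,⟨e,e⟩⟩, giving ⟨e,e⟩.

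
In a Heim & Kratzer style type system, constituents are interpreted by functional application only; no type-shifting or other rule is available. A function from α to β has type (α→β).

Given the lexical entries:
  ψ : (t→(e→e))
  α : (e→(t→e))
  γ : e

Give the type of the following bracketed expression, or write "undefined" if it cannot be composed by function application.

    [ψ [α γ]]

undefined

[α γ]: (e→(t→e)) applied to e yields (t→e).
[ψ [α γ]]: (t→(e→e)) with (t→e) — neither is a function whose domain matches the other; composition fails here.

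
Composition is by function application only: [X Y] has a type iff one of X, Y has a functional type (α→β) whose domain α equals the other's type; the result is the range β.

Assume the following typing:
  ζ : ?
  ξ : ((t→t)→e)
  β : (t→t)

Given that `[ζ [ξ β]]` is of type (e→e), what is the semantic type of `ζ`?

At [ζ [ξ β]] (required: (e→e)): [ξ β] is e, which is not a function with range (e→e); hence ζ is the functor — type (e→(e→e)).

(e→(e→e))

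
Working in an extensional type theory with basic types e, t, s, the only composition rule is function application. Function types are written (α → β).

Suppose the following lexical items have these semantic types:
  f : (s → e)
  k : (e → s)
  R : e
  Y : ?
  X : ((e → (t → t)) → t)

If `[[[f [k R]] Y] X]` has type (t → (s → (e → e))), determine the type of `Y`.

[[[f [k R]] Y] X] must have type (t → (s → (e → e))). The sister X has type ((e → (t → t)) → t); that is not a function onto (t → (s → (e → e))), so [[f [k R]] Y] must be the functor, of type (((e → (t → t)) → t) → (t → (s → (e → e)))).
[[f [k R]] Y] must have type (((e → (t → t)) → t) → (t → (s → (e → e)))). The sister [f [k R]] has type e; that is not a function onto (((e → (t → t)) → t) → (t → (s → (e → e)))), so Y must be the functor, of type (e → (((e → (t → t)) → t) → (t → (s → (e → e))))).

(e → (((e → (t → t)) → t) → (t → (s → (e → e)))))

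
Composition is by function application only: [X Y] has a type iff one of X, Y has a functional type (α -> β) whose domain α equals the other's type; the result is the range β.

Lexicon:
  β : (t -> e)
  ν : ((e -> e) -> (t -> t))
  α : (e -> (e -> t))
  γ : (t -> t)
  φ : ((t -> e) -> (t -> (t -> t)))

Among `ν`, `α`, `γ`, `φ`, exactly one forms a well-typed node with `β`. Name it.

ν : ((e -> e) -> (t -> t)) — no; β wants t, and ν wants (e -> e).
α : (e -> (e -> t)) — no; β wants t, and α wants e.
γ : (t -> t) — no; β wants t, and γ wants t.
φ — combines: φ : ((t -> e) -> (t -> (t -> t))) takes β : (t -> e) as argument, giving (t -> (t -> t)).

φ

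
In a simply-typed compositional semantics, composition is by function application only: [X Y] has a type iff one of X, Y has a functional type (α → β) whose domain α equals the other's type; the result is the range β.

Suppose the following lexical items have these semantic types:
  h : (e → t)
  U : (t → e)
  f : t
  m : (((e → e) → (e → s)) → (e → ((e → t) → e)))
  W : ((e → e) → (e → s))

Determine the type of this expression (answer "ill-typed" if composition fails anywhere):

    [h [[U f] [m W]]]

e

At [U f], U : (t → e) takes f : t, giving e.
At [m W], m : (((e → e) → (e → s)) → (e → ((e → t) → e))) takes W : ((e → e) → (e → s)), giving (e → ((e → t) → e)).
At [[U f] [m W]], [m W] : (e → ((e → t) → e)) takes [U f] : e, giving ((e → t) → e).
At [h [[U f] [m W]]], [[U f] [m W]] : ((e → t) → e) takes h : (e → t), giving e.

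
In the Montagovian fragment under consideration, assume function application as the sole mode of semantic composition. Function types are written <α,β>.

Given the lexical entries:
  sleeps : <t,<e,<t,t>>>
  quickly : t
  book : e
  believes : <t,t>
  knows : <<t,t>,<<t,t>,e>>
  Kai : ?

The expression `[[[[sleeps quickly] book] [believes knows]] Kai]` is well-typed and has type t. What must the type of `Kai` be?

<e,t>

[[[[sleeps quickly] book] [believes knows]] Kai] is required to be t. [[[sleeps quickly] book] [believes knows]] : e cannot yield t as functor, so Kai : <e,t>.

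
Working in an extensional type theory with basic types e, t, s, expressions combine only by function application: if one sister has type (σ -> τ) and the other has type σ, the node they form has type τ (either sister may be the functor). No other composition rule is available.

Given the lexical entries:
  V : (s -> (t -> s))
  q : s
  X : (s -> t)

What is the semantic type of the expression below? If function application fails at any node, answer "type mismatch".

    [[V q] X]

type mismatch

[V q]: functor V : (s -> (t -> s)), argument q : s; result (t -> s).
At [[V q] X]: neither (t -> s) nor (s -> t) can take the other as argument; the node is ill-typed.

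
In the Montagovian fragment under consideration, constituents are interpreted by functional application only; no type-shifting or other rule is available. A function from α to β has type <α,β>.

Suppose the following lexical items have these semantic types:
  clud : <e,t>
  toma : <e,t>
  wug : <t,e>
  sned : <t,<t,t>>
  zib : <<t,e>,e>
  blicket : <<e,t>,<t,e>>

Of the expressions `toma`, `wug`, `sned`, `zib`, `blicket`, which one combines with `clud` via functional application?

toma : <e,t> — does not combine with clud.
wug : <t,e> — does not combine with clud.
sned : <t,<t,t>> — does not combine with clud.
zib : <<t,e>,e> — does not combine with clud.
blicket — combines: blicket : <<e,t>,<t,e>> takes clud : <e,t> as argument, giving <t,e>.

blicket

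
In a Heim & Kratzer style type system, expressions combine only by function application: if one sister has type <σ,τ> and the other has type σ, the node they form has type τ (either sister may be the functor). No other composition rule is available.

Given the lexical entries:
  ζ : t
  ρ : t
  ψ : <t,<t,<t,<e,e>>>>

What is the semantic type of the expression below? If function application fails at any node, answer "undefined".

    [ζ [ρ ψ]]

<t,<e,e>>

[ρ ψ]: functor ψ : <t,<t,<t,<e,e>>>>, argument ρ : t; result <t,<t,<e,e>>>.
[ζ [ρ ψ]]: functor [ρ ψ] : <t,<t,<e,e>>>, argument ζ : t; result <t,<e,e>>.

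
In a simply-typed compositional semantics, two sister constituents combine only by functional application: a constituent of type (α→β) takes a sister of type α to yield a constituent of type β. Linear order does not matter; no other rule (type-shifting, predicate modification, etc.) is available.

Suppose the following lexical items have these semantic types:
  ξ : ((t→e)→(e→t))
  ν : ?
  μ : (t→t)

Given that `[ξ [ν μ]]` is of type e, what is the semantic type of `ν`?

[ξ [ν μ]] is required to be e. ξ : ((t→e)→(e→t)) cannot yield e as functor, so [ν μ] : (((t→e)→(e→t))→e).
[ν μ] is required to be (((t→e)→(e→t))→e). μ : (t→t) cannot yield (((t→e)→(e→t))→e) as functor, so ν : ((t→t)→(((t→e)→(e→t))→e)).

((t→t)→(((t→e)→(e→t))→e))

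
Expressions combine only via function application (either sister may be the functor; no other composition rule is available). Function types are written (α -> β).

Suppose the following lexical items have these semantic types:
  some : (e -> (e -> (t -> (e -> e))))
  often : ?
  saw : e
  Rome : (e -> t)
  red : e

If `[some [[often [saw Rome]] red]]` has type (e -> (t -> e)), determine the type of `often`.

At [some [[often [saw Rome]] red]] (required: (e -> (t -> e))): some is (e -> (e -> (t -> (e -> e)))), which is not a function with range (e -> (t -> e)); hence [[often [saw Rome]] red] is the functor — type ((e -> (e -> (t -> (e -> e)))) -> (e -> (t -> e))).
At [[often [saw Rome]] red] (required: ((e -> (e -> (t -> (e -> e)))) -> (e -> (t -> e)))): red is e, which is not a function with range ((e -> (e -> (t -> (e -> e)))) -> (e -> (t -> e))); hence [often [saw Rome]] is the functor — type (e -> ((e -> (e -> (t -> (e -> e)))) -> (e -> (t -> e)))).
At [often [saw Rome]] (required: (e -> ((e -> (e -> (t -> (e -> e)))) -> (e -> (t -> e))))): [saw Rome] is t, which is not a function with range (e -> ((e -> (e -> (t -> (e -> e)))) -> (e -> (t -> e)))); hence often is the functor — type (t -> (e -> ((e -> (e -> (t -> (e -> e)))) -> (e -> (t -> e))))).

(t -> (e -> ((e -> (e -> (t -> (e -> e)))) -> (e -> (t -> e)))))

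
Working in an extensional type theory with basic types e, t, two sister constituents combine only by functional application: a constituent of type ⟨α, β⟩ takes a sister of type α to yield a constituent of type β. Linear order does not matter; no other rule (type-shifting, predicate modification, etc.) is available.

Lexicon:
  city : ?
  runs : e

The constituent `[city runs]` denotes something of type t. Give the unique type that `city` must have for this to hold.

⟨e, t⟩

[city runs] is required to be t. runs : e cannot yield t as functor, so city : ⟨e, t⟩.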